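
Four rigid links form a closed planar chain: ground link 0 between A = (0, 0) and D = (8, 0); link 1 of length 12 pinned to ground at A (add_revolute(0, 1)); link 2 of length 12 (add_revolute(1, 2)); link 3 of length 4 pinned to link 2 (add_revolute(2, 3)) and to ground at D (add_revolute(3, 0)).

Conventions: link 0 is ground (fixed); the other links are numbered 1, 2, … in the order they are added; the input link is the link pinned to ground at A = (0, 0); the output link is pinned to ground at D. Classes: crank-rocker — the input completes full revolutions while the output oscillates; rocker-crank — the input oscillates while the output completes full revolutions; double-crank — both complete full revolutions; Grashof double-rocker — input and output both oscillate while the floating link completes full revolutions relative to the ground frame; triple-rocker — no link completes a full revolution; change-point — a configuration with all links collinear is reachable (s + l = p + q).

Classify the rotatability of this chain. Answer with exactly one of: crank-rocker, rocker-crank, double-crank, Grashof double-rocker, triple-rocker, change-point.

lengths: ground=8, input=12, coupler=12, output=4
sorted: s=4 (shortest), l=12 (longest), p+q=20
s + l = 16 vs p + q = 20
s + l < p + q (Grashof) with shortest = output link → rocker-crank

rocker-crank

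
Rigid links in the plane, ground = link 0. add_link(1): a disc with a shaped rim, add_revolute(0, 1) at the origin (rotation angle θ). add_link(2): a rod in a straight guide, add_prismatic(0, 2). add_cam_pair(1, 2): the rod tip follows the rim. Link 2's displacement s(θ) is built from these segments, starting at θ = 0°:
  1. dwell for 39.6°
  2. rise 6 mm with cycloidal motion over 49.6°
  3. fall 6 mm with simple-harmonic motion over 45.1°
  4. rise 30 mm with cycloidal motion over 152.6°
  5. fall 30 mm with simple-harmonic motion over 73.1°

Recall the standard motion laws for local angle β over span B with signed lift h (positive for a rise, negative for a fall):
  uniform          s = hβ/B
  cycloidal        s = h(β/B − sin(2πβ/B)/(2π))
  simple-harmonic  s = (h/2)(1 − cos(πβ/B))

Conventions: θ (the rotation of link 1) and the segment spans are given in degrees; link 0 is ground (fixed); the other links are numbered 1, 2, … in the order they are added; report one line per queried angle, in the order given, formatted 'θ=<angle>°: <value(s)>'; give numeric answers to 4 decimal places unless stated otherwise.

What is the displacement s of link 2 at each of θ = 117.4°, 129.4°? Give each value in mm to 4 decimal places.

segment 1 (0° to 39.6°, dwell): s unchanged at 0.0000
segment 2 (39.6° to 89.2°, cycloidal, h = 6) is passed completely: s = 0.0000 + (6) = 6.0000
θ = 117.4° falls in segment 3 (89.2° to 134.3°, simple-harmonic, h = -6): β = 117.4 − 89.2 = 28.2°, B = 45.1°; Δs = -6/2·(1 − cos(π·0.6253)) = -4.1505; s = 6.0000 − 4.1505 = 1.8495
θ = 129.4° falls in segment 3 (89.2° to 134.3°, simple-harmonic, h = -6): β = 129.4 − 89.2 = 40.2°, B = 45.1°; Δs = -6/2·(1 − cos(π·0.8914)) = -5.8269; s = 6.0000 − 5.8269 = 0.1731

θ=117.4°: 1.8495
θ=129.4°: 0.1731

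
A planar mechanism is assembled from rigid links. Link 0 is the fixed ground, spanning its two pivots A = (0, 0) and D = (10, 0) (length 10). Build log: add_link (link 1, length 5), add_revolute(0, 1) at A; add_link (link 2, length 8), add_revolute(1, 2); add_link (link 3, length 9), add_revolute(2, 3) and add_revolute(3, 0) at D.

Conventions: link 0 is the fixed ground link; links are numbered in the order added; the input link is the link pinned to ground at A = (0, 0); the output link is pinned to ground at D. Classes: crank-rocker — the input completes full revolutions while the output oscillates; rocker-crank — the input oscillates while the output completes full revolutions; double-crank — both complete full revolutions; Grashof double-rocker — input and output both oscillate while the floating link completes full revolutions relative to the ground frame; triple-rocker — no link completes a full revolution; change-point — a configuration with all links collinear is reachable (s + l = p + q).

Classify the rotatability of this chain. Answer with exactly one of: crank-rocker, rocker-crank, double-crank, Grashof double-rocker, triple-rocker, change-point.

lengths: ground=10, input=5, coupler=8, output=9
sorted: s=5 (shortest), l=10 (longest), p+q=17
s + l = 15 vs p + q = 17
s + l < p + q (Grashof) with shortest = input link → crank-rocker

crank-rocker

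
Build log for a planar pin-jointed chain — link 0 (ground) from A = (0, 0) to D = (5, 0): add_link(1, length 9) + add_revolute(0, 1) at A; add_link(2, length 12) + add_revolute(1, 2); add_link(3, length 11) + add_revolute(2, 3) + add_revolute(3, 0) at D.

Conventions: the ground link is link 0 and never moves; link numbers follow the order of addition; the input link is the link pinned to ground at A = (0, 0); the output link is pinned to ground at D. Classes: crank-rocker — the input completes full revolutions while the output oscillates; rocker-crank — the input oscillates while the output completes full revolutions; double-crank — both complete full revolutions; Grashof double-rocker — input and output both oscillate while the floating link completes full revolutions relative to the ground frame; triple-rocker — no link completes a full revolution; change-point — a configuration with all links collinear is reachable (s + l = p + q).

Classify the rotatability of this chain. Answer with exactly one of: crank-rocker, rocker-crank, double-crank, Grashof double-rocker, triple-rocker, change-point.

lengths: ground=5, input=9, coupler=12, output=11
sorted: s=5 (shortest), l=12 (longest), p+q=20
s + l = 17 vs p + q = 20
s + l < p + q (Grashof) with shortest = ground link → double-crank

double-crank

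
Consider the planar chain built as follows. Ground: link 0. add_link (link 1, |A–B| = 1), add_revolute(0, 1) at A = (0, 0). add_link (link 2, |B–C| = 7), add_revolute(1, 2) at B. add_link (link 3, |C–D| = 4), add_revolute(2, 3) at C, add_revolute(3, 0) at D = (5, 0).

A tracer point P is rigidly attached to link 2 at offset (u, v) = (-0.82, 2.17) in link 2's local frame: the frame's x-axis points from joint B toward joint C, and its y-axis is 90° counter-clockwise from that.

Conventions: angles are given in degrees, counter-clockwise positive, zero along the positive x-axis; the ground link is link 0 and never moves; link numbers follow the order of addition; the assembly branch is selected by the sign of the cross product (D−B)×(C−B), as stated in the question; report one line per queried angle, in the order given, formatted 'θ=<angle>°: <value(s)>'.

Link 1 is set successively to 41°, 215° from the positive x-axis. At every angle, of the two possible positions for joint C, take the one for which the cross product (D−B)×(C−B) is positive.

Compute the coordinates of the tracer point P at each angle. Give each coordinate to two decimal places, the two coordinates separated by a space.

A=(0,0), D=(5.00,0)
θ=41°: B = A + 1.00·(cos41°, sin41°) = (0.7547, 0.6561)
θ=41°: |BD| = 4.2957
θ=41°: circle(B,7.00) ∩ circle(D,4.00): a=5.9889, h=3.6239
θ=41°:   candidates: C₊=(7.2268,3.3228) cross=15.567; C₋=(6.1199,-3.8400) cross=-15.567
θ=41°:   branch + wants cross > 0 → take C=(7.2268,3.3228) (cross=15.567)
θ=41°: ex = (C−B)/|BC| = (0.9246,0.3810); ey = (-0.3810,0.9246)
θ=41°: P = B + -0.82·ex + 2.17·ey = (-0.8302,2.3500)
θ=215°: B = A + 1.00·(cos215°, sin215°) = (-0.8192, -0.5736)
θ=215°: |BD| = 5.8474
θ=215°: circle(B,7.00) ∩ circle(D,4.00): a=5.7455, h=3.9987
θ=215°:   candidates: C₊=(4.5064,3.9694) cross=23.382; C₋=(5.2908,-3.9894) cross=-23.382
θ=215°:   branch + wants cross > 0 → take C=(4.5064,3.9694) (cross=23.382)
θ=215°: ex = (C−B)/|BC| = (0.7608,0.6490); ey = (-0.6490,0.7608)
θ=215°: P = B + -0.82·ex + 2.17·ey = (-2.8513,0.5452)

θ=41°: -0.83 2.35
θ=215°: -2.85 0.55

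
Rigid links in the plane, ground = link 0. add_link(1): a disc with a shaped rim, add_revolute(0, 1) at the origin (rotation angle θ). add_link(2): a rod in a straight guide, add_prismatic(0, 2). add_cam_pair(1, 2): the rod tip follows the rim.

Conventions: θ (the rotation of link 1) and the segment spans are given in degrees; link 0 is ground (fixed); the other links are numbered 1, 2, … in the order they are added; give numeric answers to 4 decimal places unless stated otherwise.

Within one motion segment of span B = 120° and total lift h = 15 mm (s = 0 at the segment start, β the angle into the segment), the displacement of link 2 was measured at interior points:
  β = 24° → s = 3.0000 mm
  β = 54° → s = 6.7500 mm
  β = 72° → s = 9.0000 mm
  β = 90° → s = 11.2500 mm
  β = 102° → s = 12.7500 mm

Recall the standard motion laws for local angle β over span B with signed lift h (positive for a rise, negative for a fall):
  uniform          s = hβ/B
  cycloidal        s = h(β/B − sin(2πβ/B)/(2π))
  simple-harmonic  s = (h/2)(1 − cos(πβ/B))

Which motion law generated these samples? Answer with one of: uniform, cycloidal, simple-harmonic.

candidates at β/B = r: uniform s = h·r (linear in β); cycloidal s = h·(r − sin(2πr)/(2π)); simple-harmonic s = (h/2)(1 − cos(πr))
β=24°: printed 3.0000 | uniform 3.0000, cycloidal 0.7295, simple-harmonic 1.4324
β=54°: printed 6.7500 | uniform 6.7500, cycloidal 6.0123, simple-harmonic 6.3267
β=72°: printed 9.0000 | uniform 9.0000, cycloidal 10.4032, simple-harmonic 9.8176
β=90°: printed 11.2500 | uniform 11.2500, cycloidal 13.6373, simple-harmonic 12.8033
β=102°: printed 12.7500 | uniform 12.7500, cycloidal 14.6814, simple-harmonic 14.1825
only one law matches every sample → uniform

uniform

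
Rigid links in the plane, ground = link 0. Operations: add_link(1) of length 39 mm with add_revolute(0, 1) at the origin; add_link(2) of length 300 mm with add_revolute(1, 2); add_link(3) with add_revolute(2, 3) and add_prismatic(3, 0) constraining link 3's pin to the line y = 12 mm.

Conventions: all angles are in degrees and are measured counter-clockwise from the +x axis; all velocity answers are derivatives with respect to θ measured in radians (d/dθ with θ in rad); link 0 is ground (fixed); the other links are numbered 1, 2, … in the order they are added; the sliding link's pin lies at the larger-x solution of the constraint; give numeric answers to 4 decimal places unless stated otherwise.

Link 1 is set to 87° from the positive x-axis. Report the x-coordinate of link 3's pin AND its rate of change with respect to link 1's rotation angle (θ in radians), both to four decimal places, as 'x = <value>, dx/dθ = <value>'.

geometry: r = 39 mm, L = 300 mm, e = 12 mm
crank pin P = (r cos θ, r sin θ) = (2.041102, 38.946552)
h = r sin θ − e = 38.946552 − 12 = 26.946552
x = r cos θ + √(L² − h²) = 2.041102 + 298.787355 = 300.828457
dx/dθ = −r sin θ − h·r cos θ/√(L² − h²) (θ in radians; h = 26.946552) = -39.130631

x = 300.8285, dx/dθ = -39.1306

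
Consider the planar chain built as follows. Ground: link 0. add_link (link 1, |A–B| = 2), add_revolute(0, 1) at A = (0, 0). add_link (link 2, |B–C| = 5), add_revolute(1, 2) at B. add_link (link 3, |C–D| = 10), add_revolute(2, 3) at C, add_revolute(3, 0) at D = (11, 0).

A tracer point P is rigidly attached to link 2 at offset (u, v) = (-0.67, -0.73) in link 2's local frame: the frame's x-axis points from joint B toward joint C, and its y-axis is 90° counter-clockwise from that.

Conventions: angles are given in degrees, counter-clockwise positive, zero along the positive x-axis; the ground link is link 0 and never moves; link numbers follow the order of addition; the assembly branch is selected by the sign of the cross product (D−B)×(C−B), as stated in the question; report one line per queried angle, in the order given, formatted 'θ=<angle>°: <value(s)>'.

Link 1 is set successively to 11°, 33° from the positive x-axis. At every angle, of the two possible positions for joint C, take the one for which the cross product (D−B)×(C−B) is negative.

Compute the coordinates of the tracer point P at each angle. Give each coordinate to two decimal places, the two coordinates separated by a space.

A=(0,0), D=(11.00,0)
θ=11°: B = A + 2.00·(cos11°, sin11°) = (1.9633, 0.3816)
θ=11°: |BD| = 9.0448
θ=11°: circle(B,5.00) ∩ circle(D,10.00): a=0.3764, h=4.9858
θ=11°:   candidates: C₊=(2.5497,5.3471) cross=45.096; C₋=(2.1289,-4.6156) cross=-45.096
θ=11°:   branch - wants cross < 0 → take C=(2.1289,-4.6156) (cross=-45.096)
θ=11°: ex = (C−B)/|BC| = (0.0331,-0.9995); ey = (0.9995,0.0331)
θ=11°: P = B + -0.67·ex + -0.73·ey = (1.2115,1.0271)
θ=33°: B = A + 2.00·(cos33°, sin33°) = (1.6773, 1.0893)
θ=33°: |BD| = 9.3861
θ=33°: circle(B,5.00) ∩ circle(D,10.00): a=0.6978, h=4.9511
θ=33°:   candidates: C₊=(2.9450,5.9259) cross=46.471; C₋=(1.7958,-3.9093) cross=-46.471
θ=33°:   branch - wants cross < 0 → take C=(1.7958,-3.9093) (cross=-46.471)
θ=33°: ex = (C−B)/|BC| = (0.0237,-0.9997); ey = (0.9997,0.0237)
θ=33°: P = B + -0.67·ex + -0.73·ey = (0.9317,1.7418)

θ=11°: 1.21 1.03
θ=33°: 0.93 1.74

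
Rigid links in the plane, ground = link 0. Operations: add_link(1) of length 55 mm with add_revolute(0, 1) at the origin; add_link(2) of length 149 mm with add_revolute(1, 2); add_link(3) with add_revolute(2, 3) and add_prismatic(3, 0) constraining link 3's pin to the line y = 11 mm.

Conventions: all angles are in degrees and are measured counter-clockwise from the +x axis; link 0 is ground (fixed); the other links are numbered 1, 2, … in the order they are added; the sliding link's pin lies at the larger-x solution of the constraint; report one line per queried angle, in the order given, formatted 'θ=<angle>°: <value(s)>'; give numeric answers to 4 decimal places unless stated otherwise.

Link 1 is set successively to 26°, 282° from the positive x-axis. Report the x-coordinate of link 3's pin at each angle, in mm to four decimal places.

geometry: r = 55 mm, L = 149 mm, e = 11 mm
θ=26°: crank pin P = (r cos θ, r sin θ) = (49.433673, 24.110413)
θ=26°: h = r sin θ − e = 24.110413 − 11 = 13.110413
θ=26°: x = r cos θ + √(L² − h²) = 49.433673 + 148.422091 = 197.855763
θ=282°: crank pin P = (r cos θ, r sin θ) = (11.435143, -53.798118)
θ=282°: h = r sin θ − e = -53.798118 − 11 = -64.798118
θ=282°: x = r cos θ + √(L² − h²) = 11.435143 + 134.172292 = 145.607435

θ=26°: 197.8558
θ=282°: 145.6074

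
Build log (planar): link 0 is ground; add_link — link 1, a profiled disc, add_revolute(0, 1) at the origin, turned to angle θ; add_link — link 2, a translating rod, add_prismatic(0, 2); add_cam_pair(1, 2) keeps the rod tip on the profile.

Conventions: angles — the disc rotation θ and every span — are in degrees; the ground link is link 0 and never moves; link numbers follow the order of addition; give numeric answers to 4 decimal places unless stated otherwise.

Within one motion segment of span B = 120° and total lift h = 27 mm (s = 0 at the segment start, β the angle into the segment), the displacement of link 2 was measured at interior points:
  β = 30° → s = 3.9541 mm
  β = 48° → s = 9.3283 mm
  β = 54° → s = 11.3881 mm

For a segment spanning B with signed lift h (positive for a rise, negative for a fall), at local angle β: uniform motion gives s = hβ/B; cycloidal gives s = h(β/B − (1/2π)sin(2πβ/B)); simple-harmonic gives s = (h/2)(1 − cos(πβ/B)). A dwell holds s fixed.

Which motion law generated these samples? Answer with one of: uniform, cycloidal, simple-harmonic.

candidates at β/B = r: uniform s = h·r (linear in β); cycloidal s = h·(r − sin(2πr)/(2π)); simple-harmonic s = (h/2)(1 − cos(πr))
β=30°: printed 3.9541 | uniform 6.7500, cycloidal 2.4528, simple-harmonic 3.9541
β=48°: printed 9.3283 | uniform 10.8000, cycloidal 8.2742, simple-harmonic 9.3283
β=54°: printed 11.3881 | uniform 12.1500, cycloidal 10.8221, simple-harmonic 11.3881
only one law matches every sample → simple-harmonic

simple-harmonic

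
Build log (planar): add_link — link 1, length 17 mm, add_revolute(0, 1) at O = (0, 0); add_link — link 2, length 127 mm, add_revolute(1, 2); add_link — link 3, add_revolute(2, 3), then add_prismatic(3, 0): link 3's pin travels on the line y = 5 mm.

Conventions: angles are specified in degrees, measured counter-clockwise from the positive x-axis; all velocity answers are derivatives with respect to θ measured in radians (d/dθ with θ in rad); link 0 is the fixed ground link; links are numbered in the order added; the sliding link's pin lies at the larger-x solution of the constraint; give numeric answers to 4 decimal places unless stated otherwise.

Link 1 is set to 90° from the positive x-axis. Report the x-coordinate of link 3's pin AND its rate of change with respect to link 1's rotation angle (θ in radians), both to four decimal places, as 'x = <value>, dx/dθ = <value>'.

geometry: r = 17 mm, L = 127 mm, e = 5 mm
crank pin P = (r cos θ, r sin θ) = (0.000000, 17.000000)
h = r sin θ − e = 17.000000 − 5 = 12.000000
x = r cos θ + √(L² − h²) = 0.000000 + 126.431800 = 126.431800
dx/dθ = −r sin θ − h·r cos θ/√(L² − h²) (θ in radians; h = 12.000000) = -17.000000

x = 126.4318, dx/dθ = -17.0000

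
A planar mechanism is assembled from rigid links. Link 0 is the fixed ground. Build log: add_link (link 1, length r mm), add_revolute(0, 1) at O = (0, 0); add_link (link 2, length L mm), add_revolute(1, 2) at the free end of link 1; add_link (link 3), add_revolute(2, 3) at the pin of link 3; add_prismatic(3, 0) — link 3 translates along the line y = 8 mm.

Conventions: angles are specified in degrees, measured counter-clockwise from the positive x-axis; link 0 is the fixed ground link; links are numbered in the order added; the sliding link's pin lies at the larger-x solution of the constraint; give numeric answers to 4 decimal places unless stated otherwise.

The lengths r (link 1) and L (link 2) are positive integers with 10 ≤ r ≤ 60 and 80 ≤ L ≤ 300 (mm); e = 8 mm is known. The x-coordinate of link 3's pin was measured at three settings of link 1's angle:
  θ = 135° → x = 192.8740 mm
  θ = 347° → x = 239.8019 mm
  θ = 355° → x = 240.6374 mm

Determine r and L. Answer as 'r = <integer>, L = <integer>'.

constraint per measurement: (x − r cos θ)² + (r sin θ − e)² = L²
subtracting the θ₁ and θ₂ equations cancels the r² and L² terms:
r = (x₁² − x₂²) / (2[(x₁cos θ₁ + e sin θ₁) − (x₂cos θ₂ + e sin θ₂)]) = 28.0000 → r = 28
L² = (x₁ − r cos θ₁)² + (r sin θ₁ − e)² = 45369.0168 → L = 213.0000 → L = 213
check at θ₃=355°: x = 240.6374 (printed 240.6374) ✓

r = 28, L = 213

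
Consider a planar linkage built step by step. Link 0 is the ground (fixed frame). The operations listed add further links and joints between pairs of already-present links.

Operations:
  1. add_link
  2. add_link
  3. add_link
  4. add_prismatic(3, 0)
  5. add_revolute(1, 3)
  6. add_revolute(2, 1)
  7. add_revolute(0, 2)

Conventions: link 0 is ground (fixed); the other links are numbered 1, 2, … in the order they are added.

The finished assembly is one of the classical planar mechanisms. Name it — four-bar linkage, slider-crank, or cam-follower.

links: 4 (incl. ground); joints: 3 revolute, 1 prismatic, 0 higher (cam) pair, forming one closed loop
4 links, 3 revolutes + 1 prismatic in one loop → slider-crank

slider-crank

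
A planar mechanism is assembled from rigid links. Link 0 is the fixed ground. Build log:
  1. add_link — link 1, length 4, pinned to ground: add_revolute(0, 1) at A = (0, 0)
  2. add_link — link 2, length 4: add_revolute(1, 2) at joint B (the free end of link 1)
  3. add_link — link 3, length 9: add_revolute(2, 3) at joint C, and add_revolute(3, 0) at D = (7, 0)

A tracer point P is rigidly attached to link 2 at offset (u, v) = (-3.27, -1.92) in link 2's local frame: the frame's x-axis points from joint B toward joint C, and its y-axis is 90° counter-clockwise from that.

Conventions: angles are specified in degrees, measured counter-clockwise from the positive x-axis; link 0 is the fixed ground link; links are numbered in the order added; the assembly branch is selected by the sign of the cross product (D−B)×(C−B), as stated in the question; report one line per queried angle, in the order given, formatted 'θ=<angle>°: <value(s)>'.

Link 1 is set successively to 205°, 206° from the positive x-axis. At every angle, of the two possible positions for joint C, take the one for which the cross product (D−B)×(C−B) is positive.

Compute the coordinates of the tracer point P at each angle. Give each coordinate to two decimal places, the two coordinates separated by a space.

A=(0,0), D=(7.00,0)
θ=205°: B = A + 4.00·(cos205°, sin205°) = (-3.6252, -1.6905)
θ=205°: |BD| = 10.7589
θ=205°: circle(B,4.00) ∩ circle(D,9.00): a=2.3587, h=3.2306
θ=205°:   candidates: C₊=(-1.8035,1.8706) cross=34.757; C₋=(-0.7883,-4.5103) cross=-34.757
θ=205°:   branch + wants cross > 0 → take C=(-1.8035,1.8706) (cross=34.757)
θ=205°: ex = (C−B)/|BC| = (0.4554,0.8903); ey = (-0.8903,0.4554)
θ=205°: P = B + -3.27·ex + -1.92·ey = (-3.4052,-5.4761)
θ=206°: B = A + 4.00·(cos206°, sin206°) = (-3.5952, -1.7535)
θ=206°: |BD| = 10.7393
θ=206°: circle(B,4.00) ∩ circle(D,9.00): a=2.3434, h=3.2417
θ=206°:   candidates: C₊=(-1.8125,1.8273) cross=34.814; C₋=(-0.7540,-4.5691) cross=-34.814
θ=206°:   branch + wants cross > 0 → take C=(-1.8125,1.8273) (cross=34.814)
θ=206°: ex = (C−B)/|BC| = (0.4457,0.8952); ey = (-0.8952,0.4457)
θ=206°: P = B + -3.27·ex + -1.92·ey = (-3.3337,-5.5365)

θ=205°: -3.41 -5.48
θ=206°: -3.33 -5.54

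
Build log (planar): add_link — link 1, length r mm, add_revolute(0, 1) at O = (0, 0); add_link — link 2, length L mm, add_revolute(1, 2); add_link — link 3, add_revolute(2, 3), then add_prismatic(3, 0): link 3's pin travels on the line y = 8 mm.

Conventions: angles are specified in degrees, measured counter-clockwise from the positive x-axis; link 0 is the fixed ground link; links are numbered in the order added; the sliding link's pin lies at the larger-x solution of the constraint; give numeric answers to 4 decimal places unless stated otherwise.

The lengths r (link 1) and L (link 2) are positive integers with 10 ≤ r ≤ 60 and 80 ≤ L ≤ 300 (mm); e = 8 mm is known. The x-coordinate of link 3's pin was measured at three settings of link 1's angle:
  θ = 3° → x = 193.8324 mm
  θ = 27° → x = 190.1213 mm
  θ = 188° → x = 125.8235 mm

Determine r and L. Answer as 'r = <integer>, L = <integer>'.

constraint per measurement: (x − r cos θ)² + (r sin θ − e)² = L²
subtracting the θ₁ and θ₂ equations cancels the r² and L² terms:
r = (x₁² − x₂²) / (2[(x₁cos θ₁ + e sin θ₁) − (x₂cos θ₂ + e sin θ₂)]) = 34.0001 → r = 34
L² = (x₁ − r cos θ₁)² + (r sin θ₁ − e)² = 25599.9889 → L = 160.0000 → L = 160
check at θ₃=188°: x = 125.8235 (printed 125.8235) ✓

r = 34, L = 160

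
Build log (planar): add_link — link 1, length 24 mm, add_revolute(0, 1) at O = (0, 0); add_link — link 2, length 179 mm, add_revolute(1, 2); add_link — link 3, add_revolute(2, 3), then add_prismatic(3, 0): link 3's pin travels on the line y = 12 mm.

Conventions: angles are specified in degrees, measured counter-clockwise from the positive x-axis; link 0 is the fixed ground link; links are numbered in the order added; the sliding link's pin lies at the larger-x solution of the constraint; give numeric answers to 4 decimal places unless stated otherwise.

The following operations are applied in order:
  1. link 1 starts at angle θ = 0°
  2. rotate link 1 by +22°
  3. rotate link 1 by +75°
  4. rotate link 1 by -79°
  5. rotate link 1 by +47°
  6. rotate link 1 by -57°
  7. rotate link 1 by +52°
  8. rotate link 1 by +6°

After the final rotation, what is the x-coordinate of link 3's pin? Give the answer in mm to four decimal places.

geometry: r = 24 mm, L = 179 mm, e = 12 mm; θ starts at 0°
rotate link 1 by +22°: θ ← 0° +22° = 22°
rotate link 1 by +75°: θ ← 22° +75° = 97°
rotate link 1 by -79°: θ ← 97° -79° = 18°
rotate link 1 by +47°: θ ← 18° +47° = 65°
rotate link 1 by -57°: θ ← 65° -57° = 8°
rotate link 1 by +52°: θ ← 8° +52° = 60°
rotate link 1 by +6°: θ ← 60° +6° = 66°
crank pin P = (r cos θ, r sin θ) = (9.761679, 21.925091)
h = r sin θ − e = 21.925091 − 12 = 9.925091
x = r cos θ + √(L² − h²) = 9.761679 + 178.724628 = 188.486307

188.4863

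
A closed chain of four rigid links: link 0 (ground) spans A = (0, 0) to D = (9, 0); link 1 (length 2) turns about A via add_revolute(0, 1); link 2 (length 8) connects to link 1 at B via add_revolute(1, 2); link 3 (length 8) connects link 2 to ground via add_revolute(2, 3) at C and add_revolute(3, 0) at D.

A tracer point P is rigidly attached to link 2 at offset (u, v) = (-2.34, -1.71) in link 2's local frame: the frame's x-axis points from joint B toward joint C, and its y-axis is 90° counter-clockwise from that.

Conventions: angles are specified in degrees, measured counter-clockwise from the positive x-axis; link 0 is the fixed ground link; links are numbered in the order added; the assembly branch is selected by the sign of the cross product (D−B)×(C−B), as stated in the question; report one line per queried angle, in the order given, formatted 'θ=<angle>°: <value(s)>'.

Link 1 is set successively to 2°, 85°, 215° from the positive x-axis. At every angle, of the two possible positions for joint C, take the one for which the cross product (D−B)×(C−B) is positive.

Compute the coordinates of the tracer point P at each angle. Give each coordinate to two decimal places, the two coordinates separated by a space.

A=(0,0), D=(9.00,0)
θ=2°: B = A + 2.00·(cos2°, sin2°) = (1.9988, 0.0698)
θ=2°: |BD| = 7.0016
θ=2°: circle(B,8.00) ∩ circle(D,8.00): a=3.5008, h=7.1934
θ=2°:   candidates: C₊=(5.5711,7.2279) cross=50.365; C₋=(5.4277,-7.1581) cross=-50.365
θ=2°:   branch + wants cross > 0 → take C=(5.5711,7.2279) (cross=50.365)
θ=2°: ex = (C−B)/|BC| = (0.4465,0.8948); ey = (-0.8948,0.4465)
θ=2°: P = B + -2.34·ex + -1.71·ey = (2.4839,-2.7875)
θ=85°: B = A + 2.00·(cos85°, sin85°) = (0.1743, 1.9924)
θ=85°: |BD| = 9.0478
θ=85°: circle(B,8.00) ∩ circle(D,8.00): a=4.5239, h=6.5981
θ=85°:   candidates: C₊=(6.0401,7.4323) cross=59.698; C₋=(3.1342,-5.4399) cross=-59.698
θ=85°:   branch + wants cross > 0 → take C=(6.0401,7.4323) (cross=59.698)
θ=85°: ex = (C−B)/|BC| = (0.7332,0.6800); ey = (-0.6800,0.7332)
θ=85°: P = B + -2.34·ex + -1.71·ey = (-0.3787,-0.8526)
θ=215°: B = A + 2.00·(cos215°, sin215°) = (-1.6383, -1.1472)
θ=215°: |BD| = 10.7000
θ=215°: circle(B,8.00) ∩ circle(D,8.00): a=5.3500, h=5.9479
θ=215°:   candidates: C₊=(3.0432,5.3401) cross=63.642; C₋=(4.3185,-6.4872) cross=-63.642
θ=215°:   branch + wants cross > 0 → take C=(3.0432,5.3401) (cross=63.642)
θ=215°: ex = (C−B)/|BC| = (0.5852,0.8109); ey = (-0.8109,0.5852)
θ=215°: P = B + -2.34·ex + -1.71·ey = (-1.6210,-4.0453)

θ=2°: 2.48 -2.79
θ=85°: -0.38 -0.85
θ=215°: -1.62 -4.05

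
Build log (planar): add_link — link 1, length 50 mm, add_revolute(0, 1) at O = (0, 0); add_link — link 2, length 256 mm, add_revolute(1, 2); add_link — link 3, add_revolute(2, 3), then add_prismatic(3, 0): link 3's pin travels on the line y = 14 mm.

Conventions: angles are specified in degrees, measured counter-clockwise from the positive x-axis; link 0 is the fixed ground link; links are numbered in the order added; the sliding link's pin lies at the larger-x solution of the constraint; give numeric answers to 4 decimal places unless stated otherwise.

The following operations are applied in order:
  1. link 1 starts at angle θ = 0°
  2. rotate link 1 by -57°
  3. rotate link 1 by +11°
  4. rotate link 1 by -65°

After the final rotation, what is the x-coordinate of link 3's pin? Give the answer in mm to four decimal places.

geometry: r = 50 mm, L = 256 mm, e = 14 mm; θ starts at 0°
rotate link 1 by -57°: θ ← 0° -57° = -57°
rotate link 1 by +11°: θ ← -57° +11° = -46°
rotate link 1 by -65°: θ ← -46° -65° = -111°
crank pin P = (r cos θ, r sin θ) = (-17.918397, -46.679021)
h = r sin θ − e = -46.679021 − 14 = -60.679021
x = r cos θ + √(L² − h²) = -17.918397 + 248.704757 = 230.786360

230.7864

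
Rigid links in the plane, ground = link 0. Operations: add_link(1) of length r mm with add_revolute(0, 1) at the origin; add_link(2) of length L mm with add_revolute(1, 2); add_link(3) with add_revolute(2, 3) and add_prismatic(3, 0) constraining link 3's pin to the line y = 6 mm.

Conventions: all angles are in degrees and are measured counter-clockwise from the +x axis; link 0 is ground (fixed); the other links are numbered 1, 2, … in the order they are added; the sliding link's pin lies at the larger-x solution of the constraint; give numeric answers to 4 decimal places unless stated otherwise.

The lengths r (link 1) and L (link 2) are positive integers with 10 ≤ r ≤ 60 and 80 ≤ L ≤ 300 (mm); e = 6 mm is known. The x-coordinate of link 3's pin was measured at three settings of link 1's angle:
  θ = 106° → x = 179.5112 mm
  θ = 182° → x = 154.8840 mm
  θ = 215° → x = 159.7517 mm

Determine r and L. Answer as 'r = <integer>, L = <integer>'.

constraint per measurement: (x − r cos θ)² + (r sin θ − e)² = L²
subtracting the θ₁ and θ₂ equations cancels the r² and L² terms:
r = (x₁² − x₂²) / (2[(x₁cos θ₁ + e sin θ₁) − (x₂cos θ₂ + e sin θ₂)]) = 37.0000 → r = 37
L² = (x₁ − r cos θ₁)² + (r sin θ₁ − e)² = 36863.9902 → L = 192.0000 → L = 192
check at θ₃=215°: x = 159.7517 (printed 159.7517) ✓

r = 37, L = 192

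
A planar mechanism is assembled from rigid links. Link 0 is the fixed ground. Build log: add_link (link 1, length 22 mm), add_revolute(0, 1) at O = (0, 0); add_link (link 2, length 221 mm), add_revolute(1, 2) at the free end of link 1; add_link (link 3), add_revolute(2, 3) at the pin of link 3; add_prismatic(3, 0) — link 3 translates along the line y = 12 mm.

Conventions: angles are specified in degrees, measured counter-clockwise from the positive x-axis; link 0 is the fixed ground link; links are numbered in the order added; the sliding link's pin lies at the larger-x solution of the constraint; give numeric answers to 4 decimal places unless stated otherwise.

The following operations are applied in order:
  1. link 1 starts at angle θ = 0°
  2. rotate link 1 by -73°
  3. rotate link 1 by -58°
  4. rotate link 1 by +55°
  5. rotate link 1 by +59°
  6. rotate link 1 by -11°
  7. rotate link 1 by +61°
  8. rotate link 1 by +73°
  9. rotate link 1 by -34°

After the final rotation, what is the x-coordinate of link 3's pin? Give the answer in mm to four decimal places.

geometry: r = 22 mm, L = 221 mm, e = 12 mm; θ starts at 0°
rotate link 1 by -73°: θ ← 0° -73° = -73°
rotate link 1 by -58°: θ ← -73° -58° = -131°
rotate link 1 by +55°: θ ← -131° +55° = -76°
rotate link 1 by +59°: θ ← -76° +59° = -17°
rotate link 1 by -11°: θ ← -17° -11° = -28°
rotate link 1 by +61°: θ ← -28° +61° = 33°
rotate link 1 by +73°: θ ← 33° +73° = 106°
rotate link 1 by -34°: θ ← 106° -34° = 72°
crank pin P = (r cos θ, r sin θ) = (6.798374, 20.923243)
h = r sin θ − e = 20.923243 − 12 = 8.923243
x = r cos θ + √(L² − h²) = 6.798374 + 220.819781 = 227.618155

227.6182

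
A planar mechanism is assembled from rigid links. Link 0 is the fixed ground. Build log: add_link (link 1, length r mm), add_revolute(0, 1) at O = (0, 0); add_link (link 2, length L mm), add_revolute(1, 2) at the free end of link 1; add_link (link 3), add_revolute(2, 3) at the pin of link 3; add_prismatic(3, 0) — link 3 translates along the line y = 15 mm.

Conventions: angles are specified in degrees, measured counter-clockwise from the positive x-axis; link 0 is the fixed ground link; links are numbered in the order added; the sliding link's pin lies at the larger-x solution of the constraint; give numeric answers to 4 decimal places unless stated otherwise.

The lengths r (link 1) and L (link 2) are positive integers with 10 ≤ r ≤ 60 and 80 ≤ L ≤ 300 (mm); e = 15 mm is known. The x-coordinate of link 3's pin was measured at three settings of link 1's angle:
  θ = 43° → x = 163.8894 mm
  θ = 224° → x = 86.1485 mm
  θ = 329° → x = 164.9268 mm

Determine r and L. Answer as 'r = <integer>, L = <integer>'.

constraint per measurement: (x − r cos θ)² + (r sin θ − e)² = L²
subtracting the θ₁ and θ₂ equations cancels the r² and L² terms:
r = (x₁² − x₂²) / (2[(x₁cos θ₁ + e sin θ₁) − (x₂cos θ₂ + e sin θ₂)]) = 48.0000 → r = 48
L² = (x₁ − r cos θ₁)² + (r sin θ₁ − e)² = 16899.9903 → L = 130.0000 → L = 130
check at θ₃=329°: x = 164.9268 (printed 164.9268) ✓

r = 48, L = 130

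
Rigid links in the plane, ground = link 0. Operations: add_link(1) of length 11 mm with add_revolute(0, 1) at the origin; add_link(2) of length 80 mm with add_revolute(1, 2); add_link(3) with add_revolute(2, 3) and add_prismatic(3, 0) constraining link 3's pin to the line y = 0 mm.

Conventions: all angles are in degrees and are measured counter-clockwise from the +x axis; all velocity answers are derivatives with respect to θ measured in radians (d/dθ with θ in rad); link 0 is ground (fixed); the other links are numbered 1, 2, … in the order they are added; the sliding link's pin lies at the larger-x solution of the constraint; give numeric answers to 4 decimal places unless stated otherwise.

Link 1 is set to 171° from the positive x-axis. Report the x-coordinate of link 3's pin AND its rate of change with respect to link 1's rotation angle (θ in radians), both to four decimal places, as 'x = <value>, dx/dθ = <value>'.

geometry: r = 11 mm, L = 80 mm, e = 0 mm
crank pin P = (r cos θ, r sin θ) = (-10.864572, 1.720779)
h = r sin θ − e = 1.720779 − 0 = 1.720779
x = r cos θ + √(L² − h²) = -10.864572 + 79.981491 = 69.116919
dx/dθ = −r sin θ − h·r cos θ/√(L² − h²) (θ in radians; h = 1.720779) = -1.487031

x = 69.1169, dx/dθ = -1.4870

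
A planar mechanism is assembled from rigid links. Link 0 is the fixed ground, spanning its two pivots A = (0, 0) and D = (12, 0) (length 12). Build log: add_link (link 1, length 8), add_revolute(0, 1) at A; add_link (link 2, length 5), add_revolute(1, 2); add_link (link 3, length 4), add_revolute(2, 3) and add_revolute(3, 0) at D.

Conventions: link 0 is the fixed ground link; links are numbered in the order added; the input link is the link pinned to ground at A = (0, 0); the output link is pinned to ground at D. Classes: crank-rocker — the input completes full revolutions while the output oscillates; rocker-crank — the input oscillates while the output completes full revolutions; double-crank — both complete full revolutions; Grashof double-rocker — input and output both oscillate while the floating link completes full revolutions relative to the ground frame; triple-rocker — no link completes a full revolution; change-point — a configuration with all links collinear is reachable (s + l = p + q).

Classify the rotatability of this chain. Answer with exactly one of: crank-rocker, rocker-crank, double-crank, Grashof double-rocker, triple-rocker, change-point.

lengths: ground=12, input=8, coupler=5, output=4
sorted: s=4 (shortest), l=12 (longest), p+q=13
s + l = 16 vs p + q = 13
s + l > p + q → non-Grashof → no link fully rotates → triple-rocker

triple-rocker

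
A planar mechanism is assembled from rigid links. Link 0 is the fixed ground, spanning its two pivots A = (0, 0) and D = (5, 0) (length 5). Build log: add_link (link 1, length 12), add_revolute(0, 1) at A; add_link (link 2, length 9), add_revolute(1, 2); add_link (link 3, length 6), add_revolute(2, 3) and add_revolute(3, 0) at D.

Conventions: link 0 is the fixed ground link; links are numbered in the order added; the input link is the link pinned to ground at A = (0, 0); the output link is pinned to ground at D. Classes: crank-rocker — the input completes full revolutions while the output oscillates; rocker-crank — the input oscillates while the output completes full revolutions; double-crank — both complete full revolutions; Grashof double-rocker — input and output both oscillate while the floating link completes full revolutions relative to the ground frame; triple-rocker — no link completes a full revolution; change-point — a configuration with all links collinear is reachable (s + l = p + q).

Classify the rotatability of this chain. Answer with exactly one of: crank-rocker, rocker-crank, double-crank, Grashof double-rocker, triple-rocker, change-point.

lengths: ground=5, input=12, coupler=9, output=6
sorted: s=5 (shortest), l=12 (longest), p+q=15
s + l = 17 vs p + q = 15
s + l > p + q → non-Grashof → no link fully rotates → triple-rocker

triple-rocker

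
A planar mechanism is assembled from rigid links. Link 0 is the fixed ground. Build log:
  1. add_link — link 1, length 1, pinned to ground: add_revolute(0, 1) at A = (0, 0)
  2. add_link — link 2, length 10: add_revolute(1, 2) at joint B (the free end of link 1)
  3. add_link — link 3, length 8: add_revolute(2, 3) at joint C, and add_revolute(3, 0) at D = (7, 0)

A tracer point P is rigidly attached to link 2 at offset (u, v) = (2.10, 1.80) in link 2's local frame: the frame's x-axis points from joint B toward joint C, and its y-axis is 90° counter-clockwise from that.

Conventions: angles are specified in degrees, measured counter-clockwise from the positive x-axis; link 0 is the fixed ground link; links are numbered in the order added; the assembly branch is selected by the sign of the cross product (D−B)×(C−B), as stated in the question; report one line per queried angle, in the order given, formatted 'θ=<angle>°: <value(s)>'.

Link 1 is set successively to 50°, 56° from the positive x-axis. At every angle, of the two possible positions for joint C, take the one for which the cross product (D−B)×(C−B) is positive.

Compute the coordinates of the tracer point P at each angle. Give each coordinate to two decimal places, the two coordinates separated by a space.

A=(0,0), D=(7.00,0)
θ=50°: B = A + 1.00·(cos50°, sin50°) = (0.6428, 0.7660)
θ=50°: |BD| = 6.4032
θ=50°: circle(B,10.00) ∩ circle(D,8.00): a=6.0127, h=7.9905
θ=50°:   candidates: C₊=(7.5682,7.9798) cross=51.165; C₋=(5.6564,-7.8864) cross=-51.165
θ=50°:   branch + wants cross > 0 → take C=(7.5682,7.9798) (cross=51.165)
θ=50°: ex = (C−B)/|BC| = (0.6925,0.7214); ey = (-0.7214,0.6925)
θ=50°: P = B + 2.10·ex + 1.80·ey = (0.7987,3.5275)
θ=56°: B = A + 1.00·(cos56°, sin56°) = (0.5592, 0.8290)
θ=56°: |BD| = 6.4939
θ=56°: circle(B,10.00) ∩ circle(D,8.00): a=6.0188, h=7.9859
θ=56°:   candidates: C₊=(7.5482,7.9812) cross=51.860; C₋=(5.5092,-7.8599) cross=-51.860
θ=56°:   branch + wants cross > 0 → take C=(7.5482,7.9812) (cross=51.860)
θ=56°: ex = (C−B)/|BC| = (0.6989,0.7152); ey = (-0.7152,0.6989)
θ=56°: P = B + 2.10·ex + 1.80·ey = (0.7395,3.5890)

θ=50°: 0.80 3.53
θ=56°: 0.74 3.59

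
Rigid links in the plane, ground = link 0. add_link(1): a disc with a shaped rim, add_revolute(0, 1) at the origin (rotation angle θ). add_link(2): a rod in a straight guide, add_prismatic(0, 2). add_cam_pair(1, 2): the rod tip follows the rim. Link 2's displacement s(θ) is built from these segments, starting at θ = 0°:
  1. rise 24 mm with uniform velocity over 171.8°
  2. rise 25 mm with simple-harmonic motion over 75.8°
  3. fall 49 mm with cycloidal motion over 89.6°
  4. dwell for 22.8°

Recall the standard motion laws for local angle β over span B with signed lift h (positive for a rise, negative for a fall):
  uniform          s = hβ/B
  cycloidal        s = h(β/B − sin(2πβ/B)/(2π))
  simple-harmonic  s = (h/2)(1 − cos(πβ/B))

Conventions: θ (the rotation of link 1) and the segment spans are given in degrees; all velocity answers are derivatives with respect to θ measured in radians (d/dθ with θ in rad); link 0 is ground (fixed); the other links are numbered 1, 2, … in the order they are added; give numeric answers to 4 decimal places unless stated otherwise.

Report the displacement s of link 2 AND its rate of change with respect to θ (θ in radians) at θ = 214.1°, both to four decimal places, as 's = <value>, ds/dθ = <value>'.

segment 1 (0° to 171.8°, uniform, h = 24) is passed completely: s = 0.0000 + (24) = 24.0000
θ = 214.1° falls in segment 2 (171.8° to 247.6°, simple-harmonic, h = 25): β = 214.1 − 171.8 = 42.3°, B = 75.8°; Δs = 25/2·(1 − cos(π·0.5580)) = 14.7669; s = 24.0000 + 14.7669 = 38.7669
velocity in seg [171.8°–247.6°] (simple-harmonic), θ in radians: β = 42.3° = 0.7383 rad, B = 75.8° = 1.3230 rad; ds/dθ = (πh/(2B)) sin(πβ/B) = (π·25/(2·1.3230)) sin(π·0.5580) = 29.191172 mm/rad

s = 38.7669, ds/dθ = 29.1912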